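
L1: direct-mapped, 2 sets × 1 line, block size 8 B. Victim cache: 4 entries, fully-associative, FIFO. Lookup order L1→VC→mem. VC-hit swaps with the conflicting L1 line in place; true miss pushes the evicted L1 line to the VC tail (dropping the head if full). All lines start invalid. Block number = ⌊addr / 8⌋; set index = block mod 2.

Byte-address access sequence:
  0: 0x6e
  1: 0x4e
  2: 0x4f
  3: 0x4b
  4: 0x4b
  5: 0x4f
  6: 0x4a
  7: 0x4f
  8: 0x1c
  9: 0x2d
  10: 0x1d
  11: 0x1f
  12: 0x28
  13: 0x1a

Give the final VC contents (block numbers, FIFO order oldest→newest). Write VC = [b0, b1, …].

0: 0x6e (blk 13, set 1) → MISS  vc=[]
1: 0x4e (blk 9, set 1) → MISS  vc=[13]
2: 0x4f (blk 9, set 1) → L1-HIT  vc=[13]
3: 0x4b (blk 9, set 1) → L1-HIT  vc=[13]
4: 0x4b (blk 9, set 1) → L1-HIT  vc=[13]
5: 0x4f (blk 9, set 1) → L1-HIT  vc=[13]
6: 0x4a (blk 9, set 1) → L1-HIT  vc=[13]
7: 0x4f (blk 9, set 1) → L1-HIT  vc=[13]
8: 0x1c (blk 3, set 1) → MISS  vc=[13, 9]
9: 0x2d (blk 5, set 1) → MISS  vc=[13, 9, 3]
10: 0x1d (blk 3, set 1) → VC-HIT  vc=[13, 9, 5]
11: 0x1f (blk 3, set 1) → L1-HIT  vc=[13, 9, 5]
12: 0x28 (blk 5, set 1) → VC-HIT  vc=[13, 9, 3]
13: 0x1a (blk 3, set 1) → VC-HIT  vc=[13, 9, 5]

VC = [13, 9, 5]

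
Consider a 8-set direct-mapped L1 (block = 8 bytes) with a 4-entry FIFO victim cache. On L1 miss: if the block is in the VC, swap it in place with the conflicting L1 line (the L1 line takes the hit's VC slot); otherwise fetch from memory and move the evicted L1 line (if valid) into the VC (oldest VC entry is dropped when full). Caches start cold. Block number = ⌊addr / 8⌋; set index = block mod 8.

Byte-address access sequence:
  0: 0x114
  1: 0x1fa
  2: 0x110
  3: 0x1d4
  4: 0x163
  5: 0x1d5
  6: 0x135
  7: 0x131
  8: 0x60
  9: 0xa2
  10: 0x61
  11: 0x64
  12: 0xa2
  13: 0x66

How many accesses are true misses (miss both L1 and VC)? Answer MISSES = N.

0: 0x114 (blk 34, set 2) → MISS  vc=[]
1: 0x1fa (blk 63, set 7) → MISS  vc=[]
2: 0x110 (blk 34, set 2) → L1-HIT  vc=[]
3: 0x1d4 (blk 58, set 2) → MISS  vc=[34]
4: 0x163 (blk 44, set 4) → MISS  vc=[34]
5: 0x1d5 (blk 58, set 2) → L1-HIT  vc=[34]
6: 0x135 (blk 38, set 6) → MISS  vc=[34]
7: 0x131 (blk 38, set 6) → L1-HIT  vc=[34]
8: 0x60 (blk 12, set 4) → MISS  vc=[34, 44]
9: 0xa2 (blk 20, set 4) → MISS  vc=[34, 44, 12]
10: 0x61 (blk 12, set 4) → VC-HIT  vc=[34, 44, 20]
11: 0x64 (blk 12, set 4) → L1-HIT  vc=[34, 44, 20]
12: 0xa2 (blk 20, set 4) → VC-HIT  vc=[34, 44, 12]
13: 0x66 (blk 12, set 4) → VC-HIT  vc=[34, 44, 20]

MISSES = 7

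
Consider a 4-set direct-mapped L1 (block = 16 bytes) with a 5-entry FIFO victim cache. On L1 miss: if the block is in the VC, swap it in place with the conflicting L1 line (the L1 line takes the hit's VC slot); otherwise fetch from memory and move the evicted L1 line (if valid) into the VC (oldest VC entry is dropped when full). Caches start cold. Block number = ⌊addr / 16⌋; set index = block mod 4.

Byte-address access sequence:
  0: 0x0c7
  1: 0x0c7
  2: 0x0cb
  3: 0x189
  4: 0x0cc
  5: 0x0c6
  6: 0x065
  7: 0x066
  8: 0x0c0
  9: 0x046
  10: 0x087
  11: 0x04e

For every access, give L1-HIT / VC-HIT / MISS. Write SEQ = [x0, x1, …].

0: 0xc7 (blk 12, set 0) → MISS  vc=[]
1: 0xc7 (blk 12, set 0) → L1-HIT  vc=[]
2: 0xcb (blk 12, set 0) → L1-HIT  vc=[]
3: 0x189 (blk 24, set 0) → MISS  vc=[12]
4: 0xcc (blk 12, set 0) → VC-HIT  vc=[24]
5: 0xc6 (blk 12, set 0) → L1-HIT  vc=[24]
6: 0x65 (blk 6, set 2) → MISS  vc=[24]
7: 0x66 (blk 6, set 2) → L1-HIT  vc=[24]
8: 0xc0 (blk 12, set 0) → L1-HIT  vc=[24]
9: 0x46 (blk 4, set 0) → MISS  vc=[24, 12]
10: 0x87 (blk 8, set 0) → MISS  vc=[24, 12, 4]
11: 0x4e (blk 4, set 0) → VC-HIT  vc=[24, 12, 8]

SEQ = [MISS, L1-HIT, L1-HIT, MISS, VC-HIT, L1-HIT, MISS, L1-HIT, L1-HIT, MISS, MISS, VC-HIT]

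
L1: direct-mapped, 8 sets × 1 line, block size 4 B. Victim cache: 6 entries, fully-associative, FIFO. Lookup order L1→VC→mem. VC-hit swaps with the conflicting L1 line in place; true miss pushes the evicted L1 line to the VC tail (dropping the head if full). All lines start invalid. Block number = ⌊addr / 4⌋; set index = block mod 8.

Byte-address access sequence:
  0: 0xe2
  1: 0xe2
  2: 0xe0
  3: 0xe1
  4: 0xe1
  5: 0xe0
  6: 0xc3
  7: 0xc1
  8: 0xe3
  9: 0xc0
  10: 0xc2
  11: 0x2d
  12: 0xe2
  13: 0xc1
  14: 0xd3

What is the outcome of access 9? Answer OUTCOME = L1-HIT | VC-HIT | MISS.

OUTCOME = VC-HIT

0: 0xe2 (blk 56, set 0) → MISS  vc=[]
1: 0xe2 (blk 56, set 0) → L1-HIT  vc=[]
2: 0xe0 (blk 56, set 0) → L1-HIT  vc=[]
3: 0xe1 (blk 56, set 0) → L1-HIT  vc=[]
4: 0xe1 (blk 56, set 0) → L1-HIT  vc=[]
5: 0xe0 (blk 56, set 0) → L1-HIT  vc=[]
6: 0xc3 (blk 48, set 0) → MISS  vc=[56]
7: 0xc1 (blk 48, set 0) → L1-HIT  vc=[56]
8: 0xe3 (blk 56, set 0) → VC-HIT  vc=[48]
9: 0xc0 (blk 48, set 0) → VC-HIT  vc=[56]
10: 0xc2 (blk 48, set 0) → L1-HIT  vc=[56]
11: 0x2d (blk 11, set 3) → MISS  vc=[56]
12: 0xe2 (blk 56, set 0) → VC-HIT  vc=[48]
13: 0xc1 (blk 48, set 0) → VC-HIT  vc=[56]
14: 0xd3 (blk 52, set 4) → MISS  vc=[56]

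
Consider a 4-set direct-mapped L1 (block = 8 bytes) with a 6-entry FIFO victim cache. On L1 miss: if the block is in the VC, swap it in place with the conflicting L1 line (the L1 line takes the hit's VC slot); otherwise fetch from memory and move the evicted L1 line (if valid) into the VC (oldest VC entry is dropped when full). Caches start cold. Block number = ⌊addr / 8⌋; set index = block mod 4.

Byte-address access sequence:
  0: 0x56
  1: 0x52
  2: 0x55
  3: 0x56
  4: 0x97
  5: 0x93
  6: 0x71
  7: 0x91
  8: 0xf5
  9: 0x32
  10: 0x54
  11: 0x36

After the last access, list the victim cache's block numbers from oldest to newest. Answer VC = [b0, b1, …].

  [0] addr=0x56 blk=10 s=2: MISS | VC []
  [1] addr=0x52 blk=10 s=2: L1-HIT | VC []
  [2] addr=0x55 blk=10 s=2: L1-HIT | VC []
  [3] addr=0x56 blk=10 s=2: L1-HIT | VC []
  [4] addr=0x97 blk=18 s=2: MISS | VC [10]
  [5] addr=0x93 blk=18 s=2: L1-HIT | VC [10]
  [6] addr=0x71 blk=14 s=2: MISS | VC [10, 18]
  [7] addr=0x91 blk=18 s=2: VC-HIT | VC [10, 14]
  [8] addr=0xf5 blk=30 s=2: MISS | VC [10, 14, 18]
  [9] addr=0x32 blk=6 s=2: MISS | VC [10, 14, 18, 30]
  [10] addr=0x54 blk=10 s=2: VC-HIT | VC [6, 14, 18, 30]
  [11] addr=0x36 blk=6 s=2: VC-HIT | VC [10, 14, 18, 30]

VC = [10, 14, 18, 30]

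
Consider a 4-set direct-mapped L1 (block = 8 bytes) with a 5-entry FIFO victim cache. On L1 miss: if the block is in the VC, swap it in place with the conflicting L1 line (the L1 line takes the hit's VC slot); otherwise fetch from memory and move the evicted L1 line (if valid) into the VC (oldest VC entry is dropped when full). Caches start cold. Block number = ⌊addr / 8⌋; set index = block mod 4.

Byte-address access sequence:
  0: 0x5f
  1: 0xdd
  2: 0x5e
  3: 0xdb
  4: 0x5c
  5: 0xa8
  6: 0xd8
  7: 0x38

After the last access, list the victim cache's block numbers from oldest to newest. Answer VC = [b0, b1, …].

0: 0x5f (blk 11, set 3) → MISS  vc=[]
1: 0xdd (blk 27, set 3) → MISS  vc=[11]
2: 0x5e (blk 11, set 3) → VC-HIT  vc=[27]
3: 0xdb (blk 27, set 3) → VC-HIT  vc=[11]
4: 0x5c (blk 11, set 3) → VC-HIT  vc=[27]
5: 0xa8 (blk 21, set 1) → MISS  vc=[27]
6: 0xd8 (blk 27, set 3) → VC-HIT  vc=[11]
7: 0x38 (blk 7, set 3) → MISS  vc=[11, 27]

VC = [11, 27]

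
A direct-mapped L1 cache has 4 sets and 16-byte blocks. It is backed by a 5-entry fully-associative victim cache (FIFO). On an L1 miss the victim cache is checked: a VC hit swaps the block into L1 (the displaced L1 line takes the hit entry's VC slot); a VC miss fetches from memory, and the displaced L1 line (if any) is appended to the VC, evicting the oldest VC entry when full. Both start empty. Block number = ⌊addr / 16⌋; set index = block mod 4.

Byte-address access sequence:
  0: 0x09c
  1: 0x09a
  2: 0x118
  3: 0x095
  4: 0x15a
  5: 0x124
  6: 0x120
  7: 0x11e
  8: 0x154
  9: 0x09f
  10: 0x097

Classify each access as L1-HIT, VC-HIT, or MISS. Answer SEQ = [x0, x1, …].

SEQ = [MISS, L1-HIT, MISS, VC-HIT, MISS, MISS, L1-HIT, VC-HIT, VC-HIT, VC-HIT, L1-HIT]

#0 0x9c→b9/s1 MISS; vc=[]
#1 0x9a→b9/s1 L1-HIT; vc=[]
#2 0x118→b17/s1 MISS; vc=[9]
#3 0x95→b9/s1 VC-HIT; vc=[17]
#4 0x15a→b21/s1 MISS; vc=[17,9]
#5 0x124→b18/s2 MISS; vc=[17,9]
#6 0x120→b18/s2 L1-HIT; vc=[17,9]
#7 0x11e→b17/s1 VC-HIT; vc=[21,9]
#8 0x154→b21/s1 VC-HIT; vc=[17,9]
#9 0x9f→b9/s1 VC-HIT; vc=[17,21]
#10 0x97→b9/s1 L1-HIT; vc=[17,21]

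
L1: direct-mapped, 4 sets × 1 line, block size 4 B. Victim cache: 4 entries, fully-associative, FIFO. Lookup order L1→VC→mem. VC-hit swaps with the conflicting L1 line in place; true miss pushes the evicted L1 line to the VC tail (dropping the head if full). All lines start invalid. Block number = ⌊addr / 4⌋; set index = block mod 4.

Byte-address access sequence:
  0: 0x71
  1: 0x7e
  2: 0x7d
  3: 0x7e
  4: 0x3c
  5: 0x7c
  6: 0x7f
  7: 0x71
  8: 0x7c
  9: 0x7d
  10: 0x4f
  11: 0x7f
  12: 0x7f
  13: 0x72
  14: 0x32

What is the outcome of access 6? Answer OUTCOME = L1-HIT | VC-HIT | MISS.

OUTCOME = L1-HIT

  [0] addr=0x71 blk=28 s=0: MISS | VC []
  [1] addr=0x7e blk=31 s=3: MISS | VC []
  [2] addr=0x7d blk=31 s=3: L1-HIT | VC []
  [3] addr=0x7e blk=31 s=3: L1-HIT | VC []
  [4] addr=0x3c blk=15 s=3: MISS | VC [31]
  [5] addr=0x7c blk=31 s=3: VC-HIT | VC [15]
  [6] addr=0x7f blk=31 s=3: L1-HIT | VC [15]
  [7] addr=0x71 blk=28 s=0: L1-HIT | VC [15]
  [8] addr=0x7c blk=31 s=3: L1-HIT | VC [15]
  [9] addr=0x7d blk=31 s=3: L1-HIT | VC [15]
  [10] addr=0x4f blk=19 s=3: MISS | VC [15, 31]
  [11] addr=0x7f blk=31 s=3: VC-HIT | VC [15, 19]
  [12] addr=0x7f blk=31 s=3: L1-HIT | VC [15, 19]
  [13] addr=0x72 blk=28 s=0: L1-HIT | VC [15, 19]
  [14] addr=0x32 blk=12 s=0: MISS | VC [15, 19, 28]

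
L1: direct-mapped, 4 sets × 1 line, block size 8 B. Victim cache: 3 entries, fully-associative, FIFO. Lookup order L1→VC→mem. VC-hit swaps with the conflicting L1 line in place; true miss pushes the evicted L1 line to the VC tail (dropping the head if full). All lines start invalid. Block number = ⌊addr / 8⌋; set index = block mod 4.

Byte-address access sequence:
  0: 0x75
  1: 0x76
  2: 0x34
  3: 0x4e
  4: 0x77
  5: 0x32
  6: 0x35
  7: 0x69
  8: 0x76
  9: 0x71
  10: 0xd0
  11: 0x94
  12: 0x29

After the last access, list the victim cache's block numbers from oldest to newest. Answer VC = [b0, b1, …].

VC = [14, 26, 13]

  [0] addr=0x75 blk=14 s=2: MISS | VC []
  [1] addr=0x76 blk=14 s=2: L1-HIT | VC []
  [2] addr=0x34 blk=6 s=2: MISS | VC [14]
  [3] addr=0x4e blk=9 s=1: MISS | VC [14]
  [4] addr=0x77 blk=14 s=2: VC-HIT | VC [6]
  [5] addr=0x32 blk=6 s=2: VC-HIT | VC [14]
  [6] addr=0x35 blk=6 s=2: L1-HIT | VC [14]
  [7] addr=0x69 blk=13 s=1: MISS | VC [14, 9]
  [8] addr=0x76 blk=14 s=2: VC-HIT | VC [6, 9]
  [9] addr=0x71 blk=14 s=2: L1-HIT | VC [6, 9]
  [10] addr=0xd0 blk=26 s=2: MISS | VC [6, 9, 14]
  [11] addr=0x94 blk=18 s=2: MISS | VC [9, 14, 26]
  [12] addr=0x29 blk=5 s=1: MISS | VC [14, 26, 13]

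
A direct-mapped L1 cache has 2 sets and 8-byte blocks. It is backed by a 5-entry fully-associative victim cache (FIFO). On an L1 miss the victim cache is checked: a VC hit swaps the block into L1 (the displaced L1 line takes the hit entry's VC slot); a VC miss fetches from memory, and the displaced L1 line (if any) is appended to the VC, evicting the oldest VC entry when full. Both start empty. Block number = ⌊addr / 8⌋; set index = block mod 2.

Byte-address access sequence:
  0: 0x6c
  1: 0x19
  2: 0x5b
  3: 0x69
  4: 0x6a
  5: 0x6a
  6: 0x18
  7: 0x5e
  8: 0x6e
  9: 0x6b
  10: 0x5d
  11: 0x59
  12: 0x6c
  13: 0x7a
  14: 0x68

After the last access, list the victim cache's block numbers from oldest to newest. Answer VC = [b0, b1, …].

VC = [3, 11, 15]

#0 0x6c→b13/s1 MISS; vc=[]
#1 0x19→b3/s1 MISS; vc=[13]
#2 0x5b→b11/s1 MISS; vc=[13,3]
#3 0x69→b13/s1 VC-HIT; vc=[11,3]
#4 0x6a→b13/s1 L1-HIT; vc=[11,3]
#5 0x6a→b13/s1 L1-HIT; vc=[11,3]
#6 0x18→b3/s1 VC-HIT; vc=[11,13]
#7 0x5e→b11/s1 VC-HIT; vc=[3,13]
#8 0x6e→b13/s1 VC-HIT; vc=[3,11]
#9 0x6b→b13/s1 L1-HIT; vc=[3,11]
#10 0x5d→b11/s1 VC-HIT; vc=[3,13]
#11 0x59→b11/s1 L1-HIT; vc=[3,13]
#12 0x6c→b13/s1 VC-HIT; vc=[3,11]
#13 0x7a→b15/s1 MISS; vc=[3,11,13]
#14 0x68→b13/s1 VC-HIT; vc=[3,11,15]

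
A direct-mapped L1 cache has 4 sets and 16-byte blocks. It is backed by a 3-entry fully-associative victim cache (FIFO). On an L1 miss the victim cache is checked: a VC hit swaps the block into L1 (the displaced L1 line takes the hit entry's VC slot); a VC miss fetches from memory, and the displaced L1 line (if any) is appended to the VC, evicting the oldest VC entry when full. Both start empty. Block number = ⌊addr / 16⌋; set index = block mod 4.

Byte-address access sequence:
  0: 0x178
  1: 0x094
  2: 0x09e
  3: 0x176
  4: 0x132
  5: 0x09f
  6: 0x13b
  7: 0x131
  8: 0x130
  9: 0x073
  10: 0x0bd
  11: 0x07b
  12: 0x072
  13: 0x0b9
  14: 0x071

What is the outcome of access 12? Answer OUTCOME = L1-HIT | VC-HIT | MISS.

0: 0x178 (blk 23, set 3) → MISS  vc=[]
1: 0x94 (blk 9, set 1) → MISS  vc=[]
2: 0x9e (blk 9, set 1) → L1-HIT  vc=[]
3: 0x176 (blk 23, set 3) → L1-HIT  vc=[]
4: 0x132 (blk 19, set 3) → MISS  vc=[23]
5: 0x9f (blk 9, set 1) → L1-HIT  vc=[23]
6: 0x13b (blk 19, set 3) → L1-HIT  vc=[23]
7: 0x131 (blk 19, set 3) → L1-HIT  vc=[23]
8: 0x130 (blk 19, set 3) → L1-HIT  vc=[23]
9: 0x73 (blk 7, set 3) → MISS  vc=[23, 19]
10: 0xbd (blk 11, set 3) → MISS  vc=[23, 19, 7]
11: 0x7b (blk 7, set 3) → VC-HIT  vc=[23, 19, 11]
12: 0x72 (blk 7, set 3) → L1-HIT  vc=[23, 19, 11]
13: 0xb9 (blk 11, set 3) → VC-HIT  vc=[23, 19, 7]
14: 0x71 (blk 7, set 3) → VC-HIT  vc=[23, 19, 11]

OUTCOME = L1-HIT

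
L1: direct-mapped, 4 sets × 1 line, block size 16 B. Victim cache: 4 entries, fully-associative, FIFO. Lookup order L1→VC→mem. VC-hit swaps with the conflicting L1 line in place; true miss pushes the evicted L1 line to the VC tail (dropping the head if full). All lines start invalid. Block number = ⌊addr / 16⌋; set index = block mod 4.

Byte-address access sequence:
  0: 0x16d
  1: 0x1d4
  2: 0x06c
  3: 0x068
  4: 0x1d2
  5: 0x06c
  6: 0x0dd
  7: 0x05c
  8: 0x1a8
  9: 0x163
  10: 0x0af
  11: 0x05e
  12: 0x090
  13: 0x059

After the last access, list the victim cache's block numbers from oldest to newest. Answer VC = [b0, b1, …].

#0 0x16d→b22/s2 MISS; vc=[]
#1 0x1d4→b29/s1 MISS; vc=[]
#2 0x6c→b6/s2 MISS; vc=[22]
#3 0x68→b6/s2 L1-HIT; vc=[22]
#4 0x1d2→b29/s1 L1-HIT; vc=[22]
#5 0x6c→b6/s2 L1-HIT; vc=[22]
#6 0xdd→b13/s1 MISS; vc=[22,29]
#7 0x5c→b5/s1 MISS; vc=[22,29,13]
#8 0x1a8→b26/s2 MISS; vc=[22,29,13,6]
#9 0x163→b22/s2 VC-HIT; vc=[26,29,13,6]
#10 0xaf→b10/s2 MISS; vc=[29,13,6,22]
#11 0x5e→b5/s1 L1-HIT; vc=[29,13,6,22]
#12 0x90→b9/s1 MISS; vc=[13,6,22,5]
#13 0x59→b5/s1 VC-HIT; vc=[13,6,22,9]

VC = [13, 6, 22, 9]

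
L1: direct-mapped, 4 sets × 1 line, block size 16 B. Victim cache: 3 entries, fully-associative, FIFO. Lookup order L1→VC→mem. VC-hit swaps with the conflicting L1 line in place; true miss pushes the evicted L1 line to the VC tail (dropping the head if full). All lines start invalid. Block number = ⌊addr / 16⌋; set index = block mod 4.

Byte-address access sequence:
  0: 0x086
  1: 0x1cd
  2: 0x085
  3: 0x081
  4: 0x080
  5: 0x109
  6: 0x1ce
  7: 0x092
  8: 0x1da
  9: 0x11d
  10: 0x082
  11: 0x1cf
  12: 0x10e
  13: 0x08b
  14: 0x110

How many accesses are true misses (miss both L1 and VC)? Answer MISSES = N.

MISSES = 8

0: 0x86 (blk 8, set 0) → MISS  vc=[]
1: 0x1cd (blk 28, set 0) → MISS  vc=[8]
2: 0x85 (blk 8, set 0) → VC-HIT  vc=[28]
3: 0x81 (blk 8, set 0) → L1-HIT  vc=[28]
4: 0x80 (blk 8, set 0) → L1-HIT  vc=[28]
5: 0x109 (blk 16, set 0) → MISS  vc=[28, 8]
6: 0x1ce (blk 28, set 0) → VC-HIT  vc=[16, 8]
7: 0x92 (blk 9, set 1) → MISS  vc=[16, 8]
8: 0x1da (blk 29, set 1) → MISS  vc=[16, 8, 9]
9: 0x11d (blk 17, set 1) → MISS  vc=[8, 9, 29]
10: 0x82 (blk 8, set 0) → VC-HIT  vc=[28, 9, 29]
11: 0x1cf (blk 28, set 0) → VC-HIT  vc=[8, 9, 29]
12: 0x10e (blk 16, set 0) → MISS  vc=[9, 29, 28]
13: 0x8b (blk 8, set 0) → MISS  vc=[29, 28, 16]
14: 0x110 (blk 17, set 1) → L1-HIT  vc=[29, 28, 16]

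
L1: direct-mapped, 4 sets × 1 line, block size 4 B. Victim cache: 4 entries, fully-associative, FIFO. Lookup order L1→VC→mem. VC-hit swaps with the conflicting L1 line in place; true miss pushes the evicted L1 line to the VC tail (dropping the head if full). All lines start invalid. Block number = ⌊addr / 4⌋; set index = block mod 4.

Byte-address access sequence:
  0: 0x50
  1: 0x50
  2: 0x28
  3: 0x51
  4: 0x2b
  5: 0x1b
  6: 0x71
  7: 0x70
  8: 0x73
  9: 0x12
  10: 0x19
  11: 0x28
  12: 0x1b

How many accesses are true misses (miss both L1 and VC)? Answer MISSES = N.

MISSES = 5

  [0] addr=0x50 blk=20 s=0: MISS | VC []
  [1] addr=0x50 blk=20 s=0: L1-HIT | VC []
  [2] addr=0x28 blk=10 s=2: MISS | VC []
  [3] addr=0x51 blk=20 s=0: L1-HIT | VC []
  [4] addr=0x2b blk=10 s=2: L1-HIT | VC []
  [5] addr=0x1b blk=6 s=2: MISS | VC [10]
  [6] addr=0x71 blk=28 s=0: MISS | VC [10, 20]
  [7] addr=0x70 blk=28 s=0: L1-HIT | VC [10, 20]
  [8] addr=0x73 blk=28 s=0: L1-HIT | VC [10, 20]
  [9] addr=0x12 blk=4 s=0: MISS | VC [10, 20, 28]
  [10] addr=0x19 blk=6 s=2: L1-HIT | VC [10, 20, 28]
  [11] addr=0x28 blk=10 s=2: VC-HIT | VC [6, 20, 28]
  [12] addr=0x1b blk=6 s=2: VC-HIT | VC [10, 20, 28]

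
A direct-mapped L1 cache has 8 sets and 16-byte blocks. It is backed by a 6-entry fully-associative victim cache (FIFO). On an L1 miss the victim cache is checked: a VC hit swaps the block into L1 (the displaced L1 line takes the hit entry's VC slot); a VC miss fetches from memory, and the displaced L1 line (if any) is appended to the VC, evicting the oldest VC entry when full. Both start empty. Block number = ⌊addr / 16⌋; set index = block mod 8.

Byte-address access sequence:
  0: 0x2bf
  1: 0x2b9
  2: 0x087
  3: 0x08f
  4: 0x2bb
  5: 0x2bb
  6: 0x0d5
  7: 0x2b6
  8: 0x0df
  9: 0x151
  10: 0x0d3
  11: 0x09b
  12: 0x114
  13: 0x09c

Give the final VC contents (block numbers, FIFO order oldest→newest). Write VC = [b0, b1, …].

VC = [21, 17]

0: 0x2bf (blk 43, set 3) → MISS  vc=[]
1: 0x2b9 (blk 43, set 3) → L1-HIT  vc=[]
2: 0x87 (blk 8, set 0) → MISS  vc=[]
3: 0x8f (blk 8, set 0) → L1-HIT  vc=[]
4: 0x2bb (blk 43, set 3) → L1-HIT  vc=[]
5: 0x2bb (blk 43, set 3) → L1-HIT  vc=[]
6: 0xd5 (blk 13, set 5) → MISS  vc=[]
7: 0x2b6 (blk 43, set 3) → L1-HIT  vc=[]
8: 0xdf (blk 13, set 5) → L1-HIT  vc=[]
9: 0x151 (blk 21, set 5) → MISS  vc=[13]
10: 0xd3 (blk 13, set 5) → VC-HIT  vc=[21]
11: 0x9b (blk 9, set 1) → MISS  vc=[21]
12: 0x114 (blk 17, set 1) → MISS  vc=[21, 9]
13: 0x9c (blk 9, set 1) → VC-HIT  vc=[21, 17]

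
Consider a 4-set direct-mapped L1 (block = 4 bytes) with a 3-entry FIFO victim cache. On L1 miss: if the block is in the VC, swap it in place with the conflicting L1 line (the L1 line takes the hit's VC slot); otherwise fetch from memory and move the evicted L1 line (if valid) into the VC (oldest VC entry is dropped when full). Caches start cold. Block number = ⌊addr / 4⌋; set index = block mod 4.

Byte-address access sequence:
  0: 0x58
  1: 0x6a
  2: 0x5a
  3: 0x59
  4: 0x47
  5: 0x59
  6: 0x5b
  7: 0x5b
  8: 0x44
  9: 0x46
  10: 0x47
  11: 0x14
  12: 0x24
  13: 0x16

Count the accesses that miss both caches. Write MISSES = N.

#0 0x58→b22/s2 MISS; vc=[]
#1 0x6a→b26/s2 MISS; vc=[22]
#2 0x5a→b22/s2 VC-HIT; vc=[26]
#3 0x59→b22/s2 L1-HIT; vc=[26]
#4 0x47→b17/s1 MISS; vc=[26]
#5 0x59→b22/s2 L1-HIT; vc=[26]
#6 0x5b→b22/s2 L1-HIT; vc=[26]
#7 0x5b→b22/s2 L1-HIT; vc=[26]
#8 0x44→b17/s1 L1-HIT; vc=[26]
#9 0x46→b17/s1 L1-HIT; vc=[26]
#10 0x47→b17/s1 L1-HIT; vc=[26]
#11 0x14→b5/s1 MISS; vc=[26,17]
#12 0x24→b9/s1 MISS; vc=[26,17,5]
#13 0x16→b5/s1 VC-HIT; vc=[26,17,9]

MISSES = 5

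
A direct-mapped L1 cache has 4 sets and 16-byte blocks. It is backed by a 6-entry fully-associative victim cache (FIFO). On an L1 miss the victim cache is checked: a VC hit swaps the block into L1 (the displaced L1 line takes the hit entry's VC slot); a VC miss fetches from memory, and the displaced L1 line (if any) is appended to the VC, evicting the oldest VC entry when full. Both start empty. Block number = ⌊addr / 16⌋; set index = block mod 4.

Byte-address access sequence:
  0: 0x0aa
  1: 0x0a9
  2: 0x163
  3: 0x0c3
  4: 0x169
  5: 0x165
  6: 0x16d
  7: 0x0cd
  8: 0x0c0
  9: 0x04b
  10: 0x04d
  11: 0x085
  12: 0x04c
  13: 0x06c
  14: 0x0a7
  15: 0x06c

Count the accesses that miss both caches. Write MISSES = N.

#0 0xaa→b10/s2 MISS; vc=[]
#1 0xa9→b10/s2 L1-HIT; vc=[]
#2 0x163→b22/s2 MISS; vc=[10]
#3 0xc3→b12/s0 MISS; vc=[10]
#4 0x169→b22/s2 L1-HIT; vc=[10]
#5 0x165→b22/s2 L1-HIT; vc=[10]
#6 0x16d→b22/s2 L1-HIT; vc=[10]
#7 0xcd→b12/s0 L1-HIT; vc=[10]
#8 0xc0→b12/s0 L1-HIT; vc=[10]
#9 0x4b→b4/s0 MISS; vc=[10,12]
#10 0x4d→b4/s0 L1-HIT; vc=[10,12]
#11 0x85→b8/s0 MISS; vc=[10,12,4]
#12 0x4c→b4/s0 VC-HIT; vc=[10,12,8]
#13 0x6c→b6/s2 MISS; vc=[10,12,8,22]
#14 0xa7→b10/s2 VC-HIT; vc=[6,12,8,22]
#15 0x6c→b6/s2 VC-HIT; vc=[10,12,8,22]

MISSES = 6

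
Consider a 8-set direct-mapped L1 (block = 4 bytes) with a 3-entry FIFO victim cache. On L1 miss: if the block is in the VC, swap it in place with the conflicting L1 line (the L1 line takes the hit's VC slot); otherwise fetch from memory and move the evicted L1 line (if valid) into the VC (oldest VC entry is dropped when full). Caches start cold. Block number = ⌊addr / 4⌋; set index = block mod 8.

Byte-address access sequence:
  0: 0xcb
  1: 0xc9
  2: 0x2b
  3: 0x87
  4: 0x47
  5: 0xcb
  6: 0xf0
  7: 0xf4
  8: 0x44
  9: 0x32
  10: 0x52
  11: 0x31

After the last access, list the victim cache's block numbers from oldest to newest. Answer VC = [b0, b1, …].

0: 0xcb (blk 50, set 2) → MISS  vc=[]
1: 0xc9 (blk 50, set 2) → L1-HIT  vc=[]
2: 0x2b (blk 10, set 2) → MISS  vc=[50]
3: 0x87 (blk 33, set 1) → MISS  vc=[50]
4: 0x47 (blk 17, set 1) → MISS  vc=[50, 33]
5: 0xcb (blk 50, set 2) → VC-HIT  vc=[10, 33]
6: 0xf0 (blk 60, set 4) → MISS  vc=[10, 33]
7: 0xf4 (blk 61, set 5) → MISS  vc=[10, 33]
8: 0x44 (blk 17, set 1) → L1-HIT  vc=[10, 33]
9: 0x32 (blk 12, set 4) → MISS  vc=[10, 33, 60]
10: 0x52 (blk 20, set 4) → MISS  vc=[33, 60, 12]
11: 0x31 (blk 12, set 4) → VC-HIT  vc=[33, 60, 20]

VC = [33, 60, 20]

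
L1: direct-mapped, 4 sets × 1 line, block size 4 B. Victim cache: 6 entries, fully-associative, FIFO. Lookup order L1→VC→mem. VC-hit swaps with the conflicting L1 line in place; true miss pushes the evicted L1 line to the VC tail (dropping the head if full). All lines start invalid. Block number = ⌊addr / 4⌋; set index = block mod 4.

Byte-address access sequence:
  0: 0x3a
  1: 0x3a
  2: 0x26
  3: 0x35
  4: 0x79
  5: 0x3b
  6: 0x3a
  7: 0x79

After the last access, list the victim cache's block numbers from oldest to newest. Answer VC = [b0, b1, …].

0: 0x3a (blk 14, set 2) → MISS  vc=[]
1: 0x3a (blk 14, set 2) → L1-HIT  vc=[]
2: 0x26 (blk 9, set 1) → MISS  vc=[]
3: 0x35 (blk 13, set 1) → MISS  vc=[9]
4: 0x79 (blk 30, set 2) → MISS  vc=[9, 14]
5: 0x3b (blk 14, set 2) → VC-HIT  vc=[9, 30]
6: 0x3a (blk 14, set 2) → L1-HIT  vc=[9, 30]
7: 0x79 (blk 30, set 2) → VC-HIT  vc=[9, 14]

VC = [9, 14]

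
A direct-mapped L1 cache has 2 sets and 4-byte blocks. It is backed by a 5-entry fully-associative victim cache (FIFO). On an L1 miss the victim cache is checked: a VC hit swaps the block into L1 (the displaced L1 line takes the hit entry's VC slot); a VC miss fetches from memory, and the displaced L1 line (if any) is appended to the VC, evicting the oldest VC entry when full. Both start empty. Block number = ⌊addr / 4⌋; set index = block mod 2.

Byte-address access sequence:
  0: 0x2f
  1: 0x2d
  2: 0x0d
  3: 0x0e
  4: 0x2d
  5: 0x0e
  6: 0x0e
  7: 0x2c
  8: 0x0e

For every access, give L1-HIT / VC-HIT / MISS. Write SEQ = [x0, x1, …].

#0 0x2f→b11/s1 MISS; vc=[]
#1 0x2d→b11/s1 L1-HIT; vc=[]
#2 0xd→b3/s1 MISS; vc=[11]
#3 0xe→b3/s1 L1-HIT; vc=[11]
#4 0x2d→b11/s1 VC-HIT; vc=[3]
#5 0xe→b3/s1 VC-HIT; vc=[11]
#6 0xe→b3/s1 L1-HIT; vc=[11]
#7 0x2c→b11/s1 VC-HIT; vc=[3]
#8 0xe→b3/s1 VC-HIT; vc=[11]

SEQ = [MISS, L1-HIT, MISS, L1-HIT, VC-HIT, VC-HIT, L1-HIT, VC-HIT, VC-HIT]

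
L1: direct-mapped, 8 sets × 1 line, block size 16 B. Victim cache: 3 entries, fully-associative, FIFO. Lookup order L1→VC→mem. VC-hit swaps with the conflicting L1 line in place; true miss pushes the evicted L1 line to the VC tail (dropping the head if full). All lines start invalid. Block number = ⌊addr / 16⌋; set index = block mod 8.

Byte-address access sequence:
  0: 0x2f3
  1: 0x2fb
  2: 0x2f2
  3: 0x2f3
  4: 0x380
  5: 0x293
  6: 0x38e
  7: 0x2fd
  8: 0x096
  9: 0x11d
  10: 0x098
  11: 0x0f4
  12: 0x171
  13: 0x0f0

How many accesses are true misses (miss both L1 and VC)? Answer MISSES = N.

MISSES = 7

#0 0x2f3→b47/s7 MISS; vc=[]
#1 0x2fb→b47/s7 L1-HIT; vc=[]
#2 0x2f2→b47/s7 L1-HIT; vc=[]
#3 0x2f3→b47/s7 L1-HIT; vc=[]
#4 0x380→b56/s0 MISS; vc=[]
#5 0x293→b41/s1 MISS; vc=[]
#6 0x38e→b56/s0 L1-HIT; vc=[]
#7 0x2fd→b47/s7 L1-HIT; vc=[]
#8 0x96→b9/s1 MISS; vc=[41]
#9 0x11d→b17/s1 MISS; vc=[41,9]
#10 0x98→b9/s1 VC-HIT; vc=[41,17]
#11 0xf4→b15/s7 MISS; vc=[41,17,47]
#12 0x171→b23/s7 MISS; vc=[17,47,15]
#13 0xf0→b15/s7 VC-HIT; vc=[17,47,23]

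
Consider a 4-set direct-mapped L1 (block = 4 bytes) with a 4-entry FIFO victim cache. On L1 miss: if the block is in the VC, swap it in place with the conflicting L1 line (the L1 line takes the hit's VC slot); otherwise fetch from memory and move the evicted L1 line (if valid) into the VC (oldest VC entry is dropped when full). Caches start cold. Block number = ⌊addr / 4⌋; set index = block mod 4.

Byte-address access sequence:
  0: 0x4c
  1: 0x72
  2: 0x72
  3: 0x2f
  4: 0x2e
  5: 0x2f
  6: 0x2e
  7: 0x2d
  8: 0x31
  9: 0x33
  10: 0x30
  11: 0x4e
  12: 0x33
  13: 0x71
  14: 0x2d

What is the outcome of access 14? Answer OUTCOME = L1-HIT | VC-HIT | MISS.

  [0] addr=0x4c blk=19 s=3: MISS | VC []
  [1] addr=0x72 blk=28 s=0: MISS | VC []
  [2] addr=0x72 blk=28 s=0: L1-HIT | VC []
  [3] addr=0x2f blk=11 s=3: MISS | VC [19]
  [4] addr=0x2e blk=11 s=3: L1-HIT | VC [19]
  [5] addr=0x2f blk=11 s=3: L1-HIT | VC [19]
  [6] addr=0x2e blk=11 s=3: L1-HIT | VC [19]
  [7] addr=0x2d blk=11 s=3: L1-HIT | VC [19]
  [8] addr=0x31 blk=12 s=0: MISS | VC [19, 28]
  [9] addr=0x33 blk=12 s=0: L1-HIT | VC [19, 28]
  [10] addr=0x30 blk=12 s=0: L1-HIT | VC [19, 28]
  [11] addr=0x4e blk=19 s=3: VC-HIT | VC [11, 28]
  [12] addr=0x33 blk=12 s=0: L1-HIT | VC [11, 28]
  [13] addr=0x71 blk=28 s=0: VC-HIT | VC [11, 12]
  [14] addr=0x2d blk=11 s=3: VC-HIT | VC [19, 12]

OUTCOME = VC-HIT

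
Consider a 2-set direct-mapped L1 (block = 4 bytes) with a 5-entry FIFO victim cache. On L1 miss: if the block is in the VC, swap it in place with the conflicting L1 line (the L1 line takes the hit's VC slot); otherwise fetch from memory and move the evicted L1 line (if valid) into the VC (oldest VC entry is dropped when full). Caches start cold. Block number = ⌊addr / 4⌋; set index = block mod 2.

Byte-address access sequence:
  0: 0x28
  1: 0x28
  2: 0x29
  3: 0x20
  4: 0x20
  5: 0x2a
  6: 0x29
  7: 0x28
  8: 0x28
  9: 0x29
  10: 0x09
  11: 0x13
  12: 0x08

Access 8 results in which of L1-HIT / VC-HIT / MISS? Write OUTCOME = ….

OUTCOME = L1-HIT

0: 0x28 (blk 10, set 0) → MISS  vc=[]
1: 0x28 (blk 10, set 0) → L1-HIT  vc=[]
2: 0x29 (blk 10, set 0) → L1-HIT  vc=[]
3: 0x20 (blk 8, set 0) → MISS  vc=[10]
4: 0x20 (blk 8, set 0) → L1-HIT  vc=[10]
5: 0x2a (blk 10, set 0) → VC-HIT  vc=[8]
6: 0x29 (blk 10, set 0) → L1-HIT  vc=[8]
7: 0x28 (blk 10, set 0) → L1-HIT  vc=[8]
8: 0x28 (blk 10, set 0) → L1-HIT  vc=[8]
9: 0x29 (blk 10, set 0) → L1-HIT  vc=[8]
10: 0x9 (blk 2, set 0) → MISS  vc=[8, 10]
11: 0x13 (blk 4, set 0) → MISS  vc=[8, 10, 2]
12: 0x8 (blk 2, set 0) → VC-HIT  vc=[8, 10, 4]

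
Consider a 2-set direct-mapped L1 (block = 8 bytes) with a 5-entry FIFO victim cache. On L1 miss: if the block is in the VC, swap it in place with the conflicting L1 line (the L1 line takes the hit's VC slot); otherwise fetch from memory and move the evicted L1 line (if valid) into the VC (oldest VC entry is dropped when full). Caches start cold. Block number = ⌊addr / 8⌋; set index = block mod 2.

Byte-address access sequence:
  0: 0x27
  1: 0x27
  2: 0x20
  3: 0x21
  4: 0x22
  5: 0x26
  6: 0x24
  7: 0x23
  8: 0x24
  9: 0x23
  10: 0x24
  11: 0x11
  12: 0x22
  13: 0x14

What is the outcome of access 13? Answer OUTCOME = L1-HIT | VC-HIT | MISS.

  [0] addr=0x27 blk=4 s=0: MISS | VC []
  [1] addr=0x27 blk=4 s=0: L1-HIT | VC []
  [2] addr=0x20 blk=4 s=0: L1-HIT | VC []
  [3] addr=0x21 blk=4 s=0: L1-HIT | VC []
  [4] addr=0x22 blk=4 s=0: L1-HIT | VC []
  [5] addr=0x26 blk=4 s=0: L1-HIT | VC []
  [6] addr=0x24 blk=4 s=0: L1-HIT | VC []
  [7] addr=0x23 blk=4 s=0: L1-HIT | VC []
  [8] addr=0x24 blk=4 s=0: L1-HIT | VC []
  [9] addr=0x23 blk=4 s=0: L1-HIT | VC []
  [10] addr=0x24 blk=4 s=0: L1-HIT | VC []
  [11] addr=0x11 blk=2 s=0: MISS | VC [4]
  [12] addr=0x22 blk=4 s=0: VC-HIT | VC [2]
  [13] addr=0x14 blk=2 s=0: VC-HIT | VC [4]

OUTCOME = VC-HIT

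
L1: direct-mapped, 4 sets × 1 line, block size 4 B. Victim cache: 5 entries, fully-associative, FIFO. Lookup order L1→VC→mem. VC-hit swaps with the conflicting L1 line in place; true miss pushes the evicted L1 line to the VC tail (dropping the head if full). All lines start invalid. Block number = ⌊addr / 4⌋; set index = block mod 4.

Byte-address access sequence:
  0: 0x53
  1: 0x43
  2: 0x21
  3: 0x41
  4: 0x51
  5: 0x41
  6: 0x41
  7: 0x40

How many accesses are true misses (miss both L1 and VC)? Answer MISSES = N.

  [0] addr=0x53 blk=20 s=0: MISS | VC []
  [1] addr=0x43 blk=16 s=0: MISS | VC [20]
  [2] addr=0x21 blk=8 s=0: MISS | VC [20, 16]
  [3] addr=0x41 blk=16 s=0: VC-HIT | VC [20, 8]
  [4] addr=0x51 blk=20 s=0: VC-HIT | VC [16, 8]
  [5] addr=0x41 blk=16 s=0: VC-HIT | VC [20, 8]
  [6] addr=0x41 blk=16 s=0: L1-HIT | VC [20, 8]
  [7] addr=0x40 blk=16 s=0: L1-HIT | VC [20, 8]

MISSES = 3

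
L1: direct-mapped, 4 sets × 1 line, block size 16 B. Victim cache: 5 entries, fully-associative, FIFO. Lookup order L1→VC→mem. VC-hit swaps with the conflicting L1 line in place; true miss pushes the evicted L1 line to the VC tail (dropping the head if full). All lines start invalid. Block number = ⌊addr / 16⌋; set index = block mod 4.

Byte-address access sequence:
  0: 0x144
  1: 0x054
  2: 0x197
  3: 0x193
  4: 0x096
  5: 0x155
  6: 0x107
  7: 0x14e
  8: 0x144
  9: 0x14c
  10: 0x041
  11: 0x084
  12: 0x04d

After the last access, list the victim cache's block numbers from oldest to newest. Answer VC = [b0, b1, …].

VC = [25, 9, 16, 20, 8]

0: 0x144 (blk 20, set 0) → MISS  vc=[]
1: 0x54 (blk 5, set 1) → MISS  vc=[]
2: 0x197 (blk 25, set 1) → MISS  vc=[5]
3: 0x193 (blk 25, set 1) → L1-HIT  vc=[5]
4: 0x96 (blk 9, set 1) → MISS  vc=[5, 25]
5: 0x155 (blk 21, set 1) → MISS  vc=[5, 25, 9]
6: 0x107 (blk 16, set 0) → MISS  vc=[5, 25, 9, 20]
7: 0x14e (blk 20, set 0) → VC-HIT  vc=[5, 25, 9, 16]
8: 0x144 (blk 20, set 0) → L1-HIT  vc=[5, 25, 9, 16]
9: 0x14c (blk 20, set 0) → L1-HIT  vc=[5, 25, 9, 16]
10: 0x41 (blk 4, set 0) → MISS  vc=[5, 25, 9, 16, 20]
11: 0x84 (blk 8, set 0) → MISS  vc=[25, 9, 16, 20, 4]
12: 0x4d (blk 4, set 0) → VC-HIT  vc=[25, 9, 16, 20, 8]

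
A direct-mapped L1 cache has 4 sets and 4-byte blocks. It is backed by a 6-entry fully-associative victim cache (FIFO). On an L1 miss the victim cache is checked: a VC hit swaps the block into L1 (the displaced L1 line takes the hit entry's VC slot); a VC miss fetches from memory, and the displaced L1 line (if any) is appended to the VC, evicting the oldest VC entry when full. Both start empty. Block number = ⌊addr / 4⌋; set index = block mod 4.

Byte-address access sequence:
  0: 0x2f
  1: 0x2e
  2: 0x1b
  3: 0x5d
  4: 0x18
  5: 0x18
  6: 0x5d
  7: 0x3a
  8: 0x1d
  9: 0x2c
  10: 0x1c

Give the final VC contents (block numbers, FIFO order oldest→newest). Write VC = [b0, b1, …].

  [0] addr=0x2f blk=11 s=3: MISS | VC []
  [1] addr=0x2e blk=11 s=3: L1-HIT | VC []
  [2] addr=0x1b blk=6 s=2: MISS | VC []
  [3] addr=0x5d blk=23 s=3: MISS | VC [11]
  [4] addr=0x18 blk=6 s=2: L1-HIT | VC [11]
  [5] addr=0x18 blk=6 s=2: L1-HIT | VC [11]
  [6] addr=0x5d blk=23 s=3: L1-HIT | VC [11]
  [7] addr=0x3a blk=14 s=2: MISS | VC [11, 6]
  [8] addr=0x1d blk=7 s=3: MISS | VC [11, 6, 23]
  [9] addr=0x2c blk=11 s=3: VC-HIT | VC [7, 6, 23]
  [10] addr=0x1c blk=7 s=3: VC-HIT | VC [11, 6, 23]

VC = [11, 6, 23]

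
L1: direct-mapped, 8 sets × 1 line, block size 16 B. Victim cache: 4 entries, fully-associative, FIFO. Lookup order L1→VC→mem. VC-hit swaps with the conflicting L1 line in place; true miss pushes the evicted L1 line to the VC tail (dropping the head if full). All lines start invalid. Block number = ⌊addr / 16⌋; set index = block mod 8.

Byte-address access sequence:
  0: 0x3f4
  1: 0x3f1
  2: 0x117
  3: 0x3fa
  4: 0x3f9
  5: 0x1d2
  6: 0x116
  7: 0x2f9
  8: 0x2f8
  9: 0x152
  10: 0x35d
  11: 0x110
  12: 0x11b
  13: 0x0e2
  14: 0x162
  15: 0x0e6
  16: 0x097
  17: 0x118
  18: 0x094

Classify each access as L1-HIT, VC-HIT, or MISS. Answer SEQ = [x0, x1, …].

SEQ = [MISS, L1-HIT, MISS, L1-HIT, L1-HIT, MISS, L1-HIT, MISS, L1-HIT, MISS, MISS, L1-HIT, L1-HIT, MISS, MISS, VC-HIT, MISS, VC-HIT, VC-HIT]

#0 0x3f4→b63/s7 MISS; vc=[]
#1 0x3f1→b63/s7 L1-HIT; vc=[]
#2 0x117→b17/s1 MISS; vc=[]
#3 0x3fa→b63/s7 L1-HIT; vc=[]
#4 0x3f9→b63/s7 L1-HIT; vc=[]
#5 0x1d2→b29/s5 MISS; vc=[]
#6 0x116→b17/s1 L1-HIT; vc=[]
#7 0x2f9→b47/s7 MISS; vc=[63]
#8 0x2f8→b47/s7 L1-HIT; vc=[63]
#9 0x152→b21/s5 MISS; vc=[63,29]
#10 0x35d→b53/s5 MISS; vc=[63,29,21]
#11 0x110→b17/s1 L1-HIT; vc=[63,29,21]
#12 0x11b→b17/s1 L1-HIT; vc=[63,29,21]
#13 0xe2→b14/s6 MISS; vc=[63,29,21]
#14 0x162→b22/s6 MISS; vc=[63,29,21,14]
#15 0xe6→b14/s6 VC-HIT; vc=[63,29,21,22]
#16 0x97→b9/s1 MISS; vc=[29,21,22,17]
#17 0x118→b17/s1 VC-HIT; vc=[29,21,22,9]
#18 0x94→b9/s1 VC-HIT; vc=[29,21,22,17]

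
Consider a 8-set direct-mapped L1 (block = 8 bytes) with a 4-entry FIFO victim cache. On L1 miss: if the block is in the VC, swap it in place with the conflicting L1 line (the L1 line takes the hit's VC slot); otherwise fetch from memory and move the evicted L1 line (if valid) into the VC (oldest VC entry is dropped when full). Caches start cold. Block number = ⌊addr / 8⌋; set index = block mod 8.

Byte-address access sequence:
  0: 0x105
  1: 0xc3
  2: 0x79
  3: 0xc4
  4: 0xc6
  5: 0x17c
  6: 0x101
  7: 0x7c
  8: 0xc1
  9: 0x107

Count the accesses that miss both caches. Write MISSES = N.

0: 0x105 (blk 32, set 0) → MISS  vc=[]
1: 0xc3 (blk 24, set 0) → MISS  vc=[32]
2: 0x79 (blk 15, set 7) → MISS  vc=[32]
3: 0xc4 (blk 24, set 0) → L1-HIT  vc=[32]
4: 0xc6 (blk 24, set 0) → L1-HIT  vc=[32]
5: 0x17c (blk 47, set 7) → MISS  vc=[32, 15]
6: 0x101 (blk 32, set 0) → VC-HIT  vc=[24, 15]
7: 0x7c (blk 15, set 7) → VC-HIT  vc=[24, 47]
8: 0xc1 (blk 24, set 0) → VC-HIT  vc=[32, 47]
9: 0x107 (blk 32, set 0) → VC-HIT  vc=[24, 47]

MISSES = 4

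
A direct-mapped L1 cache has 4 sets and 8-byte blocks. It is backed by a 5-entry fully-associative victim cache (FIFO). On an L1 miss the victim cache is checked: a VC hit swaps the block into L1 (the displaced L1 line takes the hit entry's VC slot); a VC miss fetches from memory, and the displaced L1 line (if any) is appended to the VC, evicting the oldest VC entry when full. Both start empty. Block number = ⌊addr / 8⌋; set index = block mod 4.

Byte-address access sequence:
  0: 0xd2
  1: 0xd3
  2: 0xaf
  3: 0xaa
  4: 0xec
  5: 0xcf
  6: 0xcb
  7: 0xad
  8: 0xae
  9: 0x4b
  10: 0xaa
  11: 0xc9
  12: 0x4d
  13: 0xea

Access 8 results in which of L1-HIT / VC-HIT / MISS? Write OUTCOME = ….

OUTCOME = L1-HIT

#0 0xd2→b26/s2 MISS; vc=[]
#1 0xd3→b26/s2 L1-HIT; vc=[]
#2 0xaf→b21/s1 MISS; vc=[]
#3 0xaa→b21/s1 L1-HIT; vc=[]
#4 0xec→b29/s1 MISS; vc=[21]
#5 0xcf→b25/s1 MISS; vc=[21,29]
#6 0xcb→b25/s1 L1-HIT; vc=[21,29]
#7 0xad→b21/s1 VC-HIT; vc=[25,29]
#8 0xae→b21/s1 L1-HIT; vc=[25,29]
#9 0x4b→b9/s1 MISS; vc=[25,29,21]
#10 0xaa→b21/s1 VC-HIT; vc=[25,29,9]
#11 0xc9→b25/s1 VC-HIT; vc=[21,29,9]
#12 0x4d→b9/s1 VC-HIT; vc=[21,29,25]
#13 0xea→b29/s1 VC-HIT; vc=[21,9,25]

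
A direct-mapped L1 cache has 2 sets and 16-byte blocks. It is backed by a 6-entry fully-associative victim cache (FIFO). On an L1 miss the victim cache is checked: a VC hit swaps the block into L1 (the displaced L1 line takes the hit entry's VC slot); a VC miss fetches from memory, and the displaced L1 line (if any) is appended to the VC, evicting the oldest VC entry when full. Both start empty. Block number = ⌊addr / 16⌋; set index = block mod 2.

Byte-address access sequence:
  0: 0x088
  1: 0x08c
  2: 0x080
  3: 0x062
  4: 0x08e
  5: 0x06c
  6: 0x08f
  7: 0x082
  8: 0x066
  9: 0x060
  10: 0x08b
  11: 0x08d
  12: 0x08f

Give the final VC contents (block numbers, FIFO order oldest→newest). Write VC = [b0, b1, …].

VC = [6]

  [0] addr=0x88 blk=8 s=0: MISS | VC []
  [1] addr=0x8c blk=8 s=0: L1-HIT | VC []
  [2] addr=0x80 blk=8 s=0: L1-HIT | VC []
  [3] addr=0x62 blk=6 s=0: MISS | VC [8]
  [4] addr=0x8e blk=8 s=0: VC-HIT | VC [6]
  [5] addr=0x6c blk=6 s=0: VC-HIT | VC [8]
  [6] addr=0x8f blk=8 s=0: VC-HIT | VC [6]
  [7] addr=0x82 blk=8 s=0: L1-HIT | VC [6]
  [8] addr=0x66 blk=6 s=0: VC-HIT | VC [8]
  [9] addr=0x60 blk=6 s=0: L1-HIT | VC [8]
  [10] addr=0x8b blk=8 s=0: VC-HIT | VC [6]
  [11] addr=0x8d blk=8 s=0: L1-HIT | VC [6]
  [12] addr=0x8f blk=8 s=0: L1-HIT | VC [6]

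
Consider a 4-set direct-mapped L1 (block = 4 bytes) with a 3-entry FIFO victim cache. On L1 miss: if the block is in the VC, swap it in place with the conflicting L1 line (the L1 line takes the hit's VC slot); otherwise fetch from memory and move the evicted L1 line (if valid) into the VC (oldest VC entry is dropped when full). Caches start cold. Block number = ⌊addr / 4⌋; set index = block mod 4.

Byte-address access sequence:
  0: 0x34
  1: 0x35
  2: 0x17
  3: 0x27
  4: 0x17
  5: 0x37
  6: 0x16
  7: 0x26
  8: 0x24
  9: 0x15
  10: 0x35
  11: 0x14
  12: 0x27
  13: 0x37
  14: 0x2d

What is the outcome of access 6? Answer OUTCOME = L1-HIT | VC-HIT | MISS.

OUTCOME = VC-HIT

#0 0x34→b13/s1 MISS; vc=[]
#1 0x35→b13/s1 L1-HIT; vc=[]
#2 0x17→b5/s1 MISS; vc=[13]
#3 0x27→b9/s1 MISS; vc=[13,5]
#4 0x17→b5/s1 VC-HIT; vc=[13,9]
#5 0x37→b13/s1 VC-HIT; vc=[5,9]
#6 0x16→b5/s1 VC-HIT; vc=[13,9]
#7 0x26→b9/s1 VC-HIT; vc=[13,5]
#8 0x24→b9/s1 L1-HIT; vc=[13,5]
#9 0x15→b5/s1 VC-HIT; vc=[13,9]
#10 0x35→b13/s1 VC-HIT; vc=[5,9]
#11 0x14→b5/s1 VC-HIT; vc=[13,9]
#12 0x27→b9/s1 VC-HIT; vc=[13,5]
#13 0x37→b13/s1 VC-HIT; vc=[9,5]
#14 0x2d→b11/s3 MISS; vc=[9,5]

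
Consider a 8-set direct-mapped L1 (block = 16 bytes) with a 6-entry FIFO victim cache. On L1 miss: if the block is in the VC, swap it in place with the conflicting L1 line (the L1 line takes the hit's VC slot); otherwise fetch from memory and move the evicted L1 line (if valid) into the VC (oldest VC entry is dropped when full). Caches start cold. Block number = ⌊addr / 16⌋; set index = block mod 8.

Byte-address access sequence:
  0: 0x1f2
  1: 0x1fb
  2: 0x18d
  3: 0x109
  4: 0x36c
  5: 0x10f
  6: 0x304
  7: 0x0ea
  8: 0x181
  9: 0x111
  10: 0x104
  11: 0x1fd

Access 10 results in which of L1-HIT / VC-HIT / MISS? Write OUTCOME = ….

OUTCOME = VC-HIT

0: 0x1f2 (blk 31, set 7) → MISS  vc=[]
1: 0x1fb (blk 31, set 7) → L1-HIT  vc=[]
2: 0x18d (blk 24, set 0) → MISS  vc=[]
3: 0x109 (blk 16, set 0) → MISS  vc=[24]
4: 0x36c (blk 54, set 6) → MISS  vc=[24]
5: 0x10f (blk 16, set 0) → L1-HIT  vc=[24]
6: 0x304 (blk 48, set 0) → MISS  vc=[24, 16]
7: 0xea (blk 14, set 6) → MISS  vc=[24, 16, 54]
8: 0x181 (blk 24, set 0) → VC-HIT  vc=[48, 16, 54]
9: 0x111 (blk 17, set 1) → MISS  vc=[48, 16, 54]
10: 0x104 (blk 16, set 0) → VC-HIT  vc=[48, 24, 54]
11: 0x1fd (blk 31, set 7) → L1-HIT  vc=[48, 24, 54]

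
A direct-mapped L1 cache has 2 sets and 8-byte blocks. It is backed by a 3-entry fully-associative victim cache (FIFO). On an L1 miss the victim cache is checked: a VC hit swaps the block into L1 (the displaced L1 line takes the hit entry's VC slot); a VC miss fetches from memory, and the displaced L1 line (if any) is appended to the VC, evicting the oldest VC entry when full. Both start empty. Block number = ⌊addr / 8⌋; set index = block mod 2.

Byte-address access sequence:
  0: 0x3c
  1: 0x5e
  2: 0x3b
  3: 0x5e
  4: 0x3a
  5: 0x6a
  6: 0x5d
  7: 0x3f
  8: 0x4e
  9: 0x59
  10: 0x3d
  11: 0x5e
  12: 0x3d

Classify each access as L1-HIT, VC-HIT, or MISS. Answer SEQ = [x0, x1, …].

SEQ = [MISS, MISS, VC-HIT, VC-HIT, VC-HIT, MISS, VC-HIT, VC-HIT, MISS, VC-HIT, VC-HIT, VC-HIT, VC-HIT]

#0 0x3c→b7/s1 MISS; vc=[]
#1 0x5e→b11/s1 MISS; vc=[7]
#2 0x3b→b7/s1 VC-HIT; vc=[11]
#3 0x5e→b11/s1 VC-HIT; vc=[7]
#4 0x3a→b7/s1 VC-HIT; vc=[11]
#5 0x6a→b13/s1 MISS; vc=[11,7]
#6 0x5d→b11/s1 VC-HIT; vc=[13,7]
#7 0x3f→b7/s1 VC-HIT; vc=[13,11]
#8 0x4e→b9/s1 MISS; vc=[13,11,7]
#9 0x59→b11/s1 VC-HIT; vc=[13,9,7]
#10 0x3d→b7/s1 VC-HIT; vc=[13,9,11]
#11 0x5e→b11/s1 VC-HIT; vc=[13,9,7]
#12 0x3d→b7/s1 VC-HIT; vc=[13,9,11]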